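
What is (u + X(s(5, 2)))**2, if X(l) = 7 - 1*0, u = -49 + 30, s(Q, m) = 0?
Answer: 144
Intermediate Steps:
u = -19
X(l) = 7 (X(l) = 7 + 0 = 7)
(u + X(s(5, 2)))**2 = (-19 + 7)**2 = (-12)**2 = 144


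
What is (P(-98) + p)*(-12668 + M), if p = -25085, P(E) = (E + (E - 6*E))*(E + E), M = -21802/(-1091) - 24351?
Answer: 4113974182059/1091 ≈ 3.7708e+9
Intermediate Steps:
M = -26545139/1091 (M = -21802*(-1/1091) - 24351 = 21802/1091 - 24351 = -26545139/1091 ≈ -24331.)
P(E) = -8*E**2 (P(E) = (E - 5*E)*(2*E) = (-4*E)*(2*E) = -8*E**2)
(P(-98) + p)*(-12668 + M) = (-8*(-98)**2 - 25085)*(-12668 - 26545139/1091) = (-8*9604 - 25085)*(-40365927/1091) = (-76832 - 25085)*(-40365927/1091) = -101917*(-40365927/1091) = 4113974182059/1091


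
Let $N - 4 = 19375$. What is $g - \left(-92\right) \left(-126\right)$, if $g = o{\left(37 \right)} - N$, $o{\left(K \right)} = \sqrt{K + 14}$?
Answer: $-30971 + \sqrt{51} \approx -30964.0$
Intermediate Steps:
$o{\left(K \right)} = \sqrt{14 + K}$
$N = 19379$ ($N = 4 + 19375 = 19379$)
$g = -19379 + \sqrt{51}$ ($g = \sqrt{14 + 37} - 19379 = \sqrt{51} - 19379 = -19379 + \sqrt{51} \approx -19372.0$)
$g - \left(-92\right) \left(-126\right) = \left(-19379 + \sqrt{51}\right) - \left(-92\right) \left(-126\right) = \left(-19379 + \sqrt{51}\right) - 11592 = -30971 + \sqrt{51}$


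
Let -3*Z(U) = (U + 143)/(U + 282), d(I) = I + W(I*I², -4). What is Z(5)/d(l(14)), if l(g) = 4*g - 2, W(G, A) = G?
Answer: -74/67811499 ≈ -1.0913e-6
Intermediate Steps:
l(g) = -2 + 4*g
d(I) = I + I³ (d(I) = I + I*I² = I + I³)
Z(U) = -(143 + U)/(3*(282 + U)) (Z(U) = -(U + 143)/(3*(U + 282)) = -(143 + U)/(3*(282 + U)))
Z(5)/d(l(14)) = ((-143 - 1*5)/(3*(282 + 5)))/((-2 + 4*14) + (-2 + 4*14)³) = ((⅓)*(-143 - 5)/287)/((-2 + 56) + (-2 + 56)³) = ((⅓)*(1/287)*(-148))/(54 + 54³) = -148/(861*(54 + 157464)) = -148/861/157518 = -148/861*1/157518 = -74/67811499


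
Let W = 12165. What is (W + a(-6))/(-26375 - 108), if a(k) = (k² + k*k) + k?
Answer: -12231/26483 ≈ -0.46184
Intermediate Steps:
a(k) = k + 2*k² (a(k) = (k² + k²) + k = 2*k² + k = k + 2*k²)
(W + a(-6))/(-26375 - 108) = (12165 - 6*(1 + 2*(-6)))/(-26375 - 108) = (12165 - 6*(1 - 12))/(-26483) = (12165 - 6*(-11))*(-1/26483) = (12165 + 66)*(-1/26483) = 12231*(-1/26483) = -12231/26483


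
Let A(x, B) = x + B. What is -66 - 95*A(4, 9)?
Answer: -1301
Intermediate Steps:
A(x, B) = B + x
-66 - 95*A(4, 9) = -66 - 95*(9 + 4) = -66 - 95*13 = -66 - 1235 = -1301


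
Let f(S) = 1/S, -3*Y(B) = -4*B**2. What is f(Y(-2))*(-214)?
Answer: -321/8 ≈ -40.125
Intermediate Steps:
Y(B) = 4*B**2/3 (Y(B) = -(-4)*B**2/3 = 4*B**2/3)
f(Y(-2))*(-214) = -214/((4/3)*(-2)**2) = -214/((4/3)*4) = -214/(16/3) = (3/16)*(-214) = -321/8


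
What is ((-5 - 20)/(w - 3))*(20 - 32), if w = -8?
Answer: -300/11 ≈ -27.273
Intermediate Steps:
((-5 - 20)/(w - 3))*(20 - 32) = ((-5 - 20)/(-8 - 3))*(20 - 32) = -25/(-11)*(-12) = -25*(-1/11)*(-12) = (25/11)*(-12) = -300/11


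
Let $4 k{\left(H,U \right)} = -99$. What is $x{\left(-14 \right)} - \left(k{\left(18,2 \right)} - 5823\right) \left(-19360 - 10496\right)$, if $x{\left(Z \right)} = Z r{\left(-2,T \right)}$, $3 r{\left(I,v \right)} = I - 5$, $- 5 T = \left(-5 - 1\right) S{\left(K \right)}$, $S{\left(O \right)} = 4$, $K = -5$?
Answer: $- \frac{523771174}{3} \approx -1.7459 \cdot 10^{8}$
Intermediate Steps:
$k{\left(H,U \right)} = - \frac{99}{4}$ ($k{\left(H,U \right)} = \frac{1}{4} \left(-99\right) = - \frac{99}{4}$)
$T = \frac{24}{5}$ ($T = - \frac{\left(-5 - 1\right) 4}{5} = - \frac{\left(-6\right) 4}{5} = \left(- \frac{1}{5}\right) \left(-24\right) = \frac{24}{5} \approx 4.8$)
$r{\left(I,v \right)} = - \frac{5}{3} + \frac{I}{3}$ ($r{\left(I,v \right)} = \frac{I - 5}{3} = \frac{-5 + I}{3} = - \frac{5}{3} + \frac{I}{3}$)
$x{\left(Z \right)} = - \frac{7 Z}{3}$ ($x{\left(Z \right)} = Z \left(- \frac{5}{3} + \frac{1}{3} \left(-2\right)\right) = Z \left(- \frac{5}{3} - \frac{2}{3}\right) = Z \left(- \frac{7}{3}\right) = - \frac{7 Z}{3}$)
$x{\left(-14 \right)} - \left(k{\left(18,2 \right)} - 5823\right) \left(-19360 - 10496\right) = \left(- \frac{7}{3}\right) \left(-14\right) - \left(- \frac{99}{4} - 5823\right) \left(-19360 - 10496\right) = \frac{98}{3} - \left(- \frac{23391}{4}\right) \left(-29856\right) = \frac{98}{3} - 174590424 = - \frac{523771174}{3}$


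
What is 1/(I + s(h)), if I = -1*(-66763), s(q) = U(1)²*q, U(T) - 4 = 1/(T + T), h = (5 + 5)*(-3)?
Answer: 2/132311 ≈ 1.5116e-5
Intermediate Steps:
h = -30 (h = 10*(-3) = -30)
U(T) = 4 + 1/(2*T) (U(T) = 4 + 1/(T + T) = 4 + 1/(2*T))
s(q) = 81*q/4 (s(q) = (4 + (½)/1)²*q = (4 + (½)*1)²*q = (4 + ½)²*q = (9/2)²*q = 81*q/4)
I = 66763
1/(I + s(h)) = 1/(66763 + (81/4)*(-30)) = 1/(66763 - 1215/2) = 1/(132311/2) = 2/132311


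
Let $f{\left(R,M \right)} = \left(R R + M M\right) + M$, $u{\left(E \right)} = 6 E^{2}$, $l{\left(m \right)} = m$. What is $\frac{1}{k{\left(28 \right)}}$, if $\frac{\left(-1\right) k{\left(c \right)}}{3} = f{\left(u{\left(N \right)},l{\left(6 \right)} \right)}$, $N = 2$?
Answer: $- \frac{1}{1854} \approx -0.00053937$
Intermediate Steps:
$f{\left(R,M \right)} = M + M^{2} + R^{2}$ ($f{\left(R,M \right)} = \left(R^{2} + M^{2}\right) + M = \left(M^{2} + R^{2}\right) + M = M + M^{2} + R^{2}$)
$k{\left(c \right)} = -1854$ ($k{\left(c \right)} = - 3 \left(6 + 6^{2} + \left(6 \cdot 2^{2}\right)^{2}\right) = - 3 \left(6 + 36 + \left(6 \cdot 4\right)^{2}\right) = - 3 \left(6 + 36 + 24^{2}\right) = - 3 \left(6 + 36 + 576\right) = \left(-3\right) 618 = -1854$)
$\frac{1}{k{\left(28 \right)}} = \frac{1}{-1854} = - \frac{1}{1854}$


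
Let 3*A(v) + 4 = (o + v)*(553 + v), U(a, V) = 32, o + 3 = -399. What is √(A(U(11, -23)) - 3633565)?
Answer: I*√33351447/3 ≈ 1925.0*I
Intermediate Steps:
o = -402 (o = -3 - 399 = -402)
A(v) = -4/3 + (-402 + v)*(553 + v)/3 (A(v) = -4/3 + ((-402 + v)*(553 + v))/3 = -4/3 + (-402 + v)*(553 + v)/3)
√(A(U(11, -23)) - 3633565) = √((-222310/3 + (⅓)*32² + (151/3)*32) - 3633565) = √((-222310/3 + (⅓)*1024 + 4832/3) - 3633565) = √((-222310/3 + 1024/3 + 4832/3) - 3633565) = √(-216454/3 - 3633565) = √(-11117149/3) = I*√33351447/3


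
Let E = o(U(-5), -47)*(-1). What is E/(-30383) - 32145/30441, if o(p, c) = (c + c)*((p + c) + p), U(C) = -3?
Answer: -275001491/308296301 ≈ -0.89200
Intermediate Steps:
o(p, c) = 2*c*(c + 2*p) (o(p, c) = (2*c)*((c + p) + p) = (2*c)*(c + 2*p) = 2*c*(c + 2*p))
E = -4982 (E = (2*(-47)*(-47 + 2*(-3)))*(-1) = (2*(-47)*(-47 - 6))*(-1) = (2*(-47)*(-53))*(-1) = 4982*(-1) = -4982)
E/(-30383) - 32145/30441 = -4982/(-30383) - 32145/30441 = -4982*(-1/30383) - 32145*1/30441 = 4982/30383 - 10715/10147 = -275001491/308296301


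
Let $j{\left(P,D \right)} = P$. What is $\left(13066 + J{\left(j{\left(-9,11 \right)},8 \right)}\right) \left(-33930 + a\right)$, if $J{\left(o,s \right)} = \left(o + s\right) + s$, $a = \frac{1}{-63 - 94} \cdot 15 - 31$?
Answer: $- \frac{69703824116}{157} \approx -4.4397 \cdot 10^{8}$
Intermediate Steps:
$a = - \frac{4882}{157}$ ($a = \frac{1}{-157} \cdot 15 - 31 = \left(- \frac{1}{157}\right) 15 - 31 = - \frac{15}{157} - 31 = - \frac{4882}{157} \approx -31.096$)
$J{\left(o,s \right)} = o + 2 s$
$\left(13066 + J{\left(j{\left(-9,11 \right)},8 \right)}\right) \left(-33930 + a\right) = \left(13066 + \left(-9 + 2 \cdot 8\right)\right) \left(-33930 - \frac{4882}{157}\right) = \left(13066 + \left(-9 + 16\right)\right) \left(- \frac{5331892}{157}\right) = \left(13066 + 7\right) \left(- \frac{5331892}{157}\right) = 13073 \left(- \frac{5331892}{157}\right) = - \frac{69703824116}{157}$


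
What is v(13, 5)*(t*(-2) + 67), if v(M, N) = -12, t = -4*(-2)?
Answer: -612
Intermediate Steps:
t = 8
v(13, 5)*(t*(-2) + 67) = -12*(8*(-2) + 67) = -12*(-16 + 67) = -12*51 = -612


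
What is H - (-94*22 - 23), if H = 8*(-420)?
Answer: -1269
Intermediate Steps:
H = -3360
H - (-94*22 - 23) = -3360 - (-94*22 - 23) = -3360 - (-2068 - 23) = -3360 - 1*(-2091) = -3360 + 2091 = -1269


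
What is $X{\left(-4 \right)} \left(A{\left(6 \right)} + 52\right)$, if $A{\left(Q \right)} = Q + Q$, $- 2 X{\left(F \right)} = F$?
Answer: $128$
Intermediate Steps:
$X{\left(F \right)} = - \frac{F}{2}$
$A{\left(Q \right)} = 2 Q$
$X{\left(-4 \right)} \left(A{\left(6 \right)} + 52\right) = \left(- \frac{1}{2}\right) \left(-4\right) \left(2 \cdot 6 + 52\right) = 2 \left(12 + 52\right) = 2 \cdot 64 = 128$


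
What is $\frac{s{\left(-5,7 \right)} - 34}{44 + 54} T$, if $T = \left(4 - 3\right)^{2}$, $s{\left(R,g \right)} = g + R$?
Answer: $- \frac{16}{49} \approx -0.32653$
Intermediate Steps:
$s{\left(R,g \right)} = R + g$
$T = 1$ ($T = 1^{2} = 1$)
$\frac{s{\left(-5,7 \right)} - 34}{44 + 54} T = \frac{\left(-5 + 7\right) - 34}{44 + 54} \cdot 1 = \frac{2 - 34}{98} \cdot 1 = \left(-32\right) \frac{1}{98} \cdot 1 = \left(- \frac{16}{49}\right) 1 = - \frac{16}{49}$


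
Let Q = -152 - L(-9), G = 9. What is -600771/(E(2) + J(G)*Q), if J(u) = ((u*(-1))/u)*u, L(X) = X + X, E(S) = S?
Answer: -600771/1208 ≈ -497.33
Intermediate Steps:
L(X) = 2*X
Q = -134 (Q = -152 - 2*(-9) = -152 - 1*(-18) = -152 + 18 = -134)
J(u) = -u (J(u) = ((-u)/u)*u = -u)
-600771/(E(2) + J(G)*Q) = -600771/(2 - 1*9*(-134)) = -600771/(2 - 9*(-134)) = -600771/(2 + 1206) = -600771/1208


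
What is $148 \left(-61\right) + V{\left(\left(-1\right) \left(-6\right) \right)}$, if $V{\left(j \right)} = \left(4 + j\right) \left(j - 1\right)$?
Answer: $-8978$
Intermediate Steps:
$V{\left(j \right)} = \left(-1 + j\right) \left(4 + j\right)$ ($V{\left(j \right)} = \left(4 + j\right) \left(-1 + j\right) = \left(-1 + j\right) \left(4 + j\right)$)
$148 \left(-61\right) + V{\left(\left(-1\right) \left(-6\right) \right)} = 148 \left(-61\right) + \left(-4 + \left(\left(-1\right) \left(-6\right)\right)^{2} + 3 \left(\left(-1\right) \left(-6\right)\right)\right) = -9028 + \left(-4 + 6^{2} + 3 \cdot 6\right) = -9028 + \left(-4 + 36 + 18\right) = -9028 + 50 = -8978$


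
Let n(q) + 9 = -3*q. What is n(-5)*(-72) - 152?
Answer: -584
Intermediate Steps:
n(q) = -9 - 3*q
n(-5)*(-72) - 152 = (-9 - 3*(-5))*(-72) - 152 = (-9 + 15)*(-72) - 152 = 6*(-72) - 152 = -432 - 152 = -584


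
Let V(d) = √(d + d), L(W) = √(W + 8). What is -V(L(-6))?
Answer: -2^(¾) ≈ -1.6818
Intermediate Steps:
L(W) = √(8 + W)
V(d) = √2*√d (V(d) = √(2*d) = √2*√d)
-V(L(-6)) = -√2*√(√(8 - 6)) = -√2*√(√2) = -√2*2^(¼) = -2^(¾)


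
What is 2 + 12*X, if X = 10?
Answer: 122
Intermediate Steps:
2 + 12*X = 2 + 12*10 = 2 + 120 = 122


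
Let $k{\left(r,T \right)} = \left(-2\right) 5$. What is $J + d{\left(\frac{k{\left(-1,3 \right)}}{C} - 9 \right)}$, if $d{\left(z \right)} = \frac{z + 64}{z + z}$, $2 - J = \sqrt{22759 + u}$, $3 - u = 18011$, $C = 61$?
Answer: $- \frac{1109}{1118} - \sqrt{4751} \approx -69.919$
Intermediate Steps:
$u = -18008$ ($u = 3 - 18011 = -18008$)
$k{\left(r,T \right)} = -10$
$J = 2 - \sqrt{4751}$ ($J = 2 - \sqrt{22759 - 18008} = 2 - \sqrt{4751} \approx -66.927$)
$d{\left(z \right)} = \frac{64 + z}{2 z}$
$J + d{\left(\frac{k{\left(-1,3 \right)}}{C} - 9 \right)} = \left(2 - \sqrt{4751}\right) + \frac{64 - \left(9 + \frac{10}{61}\right)}{2 \left(- \frac{10}{61} - 9\right)} = \left(2 - \sqrt{4751}\right) + \frac{64 - \frac{559}{61}}{2 \left(\left(-10\right) \frac{1}{61} - 9\right)} = \left(2 - \sqrt{4751}\right) + \frac{64 - \frac{559}{61}}{2 \left(- \frac{10}{61} - 9\right)} = \left(2 - \sqrt{4751}\right) + \frac{64 - \frac{559}{61}}{2 \left(- \frac{559}{61}\right)} = \left(2 - \sqrt{4751}\right) + \frac{1}{2} \left(- \frac{61}{559}\right) \frac{3345}{61} = \left(2 - \sqrt{4751}\right) - \frac{3345}{1118} = - \frac{1109}{1118} - \sqrt{4751}$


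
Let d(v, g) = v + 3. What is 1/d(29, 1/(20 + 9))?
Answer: 1/32 ≈ 0.031250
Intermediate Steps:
d(v, g) = 3 + v
1/d(29, 1/(20 + 9)) = 1/(3 + 29) = 1/32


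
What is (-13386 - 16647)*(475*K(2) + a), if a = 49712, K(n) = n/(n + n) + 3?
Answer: -3085860717/2 ≈ -1.5429e+9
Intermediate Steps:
K(n) = 7/2 (K(n) = n/((2*n)) + 3 = (1/(2*n))*n + 3 = 1/2 + 3 = 7/2)
(-13386 - 16647)*(475*K(2) + a) = (-13386 - 16647)*(475*(7/2) + 49712) = -30033*(3325/2 + 49712) = -30033*102749/2 = -3085860717/2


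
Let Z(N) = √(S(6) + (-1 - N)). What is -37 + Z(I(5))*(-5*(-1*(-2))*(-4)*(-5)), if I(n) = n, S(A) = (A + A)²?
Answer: -37 - 200*√138 ≈ -2386.5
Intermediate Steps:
S(A) = 4*A² (S(A) = (2*A)² = 4*A²)
Z(N) = √(143 - N) (Z(N) = √(4*6² + (-1 - N)) = √(4*36 + (-1 - N)) = √(144 + (-1 - N)) = √(143 - N))
-37 + Z(I(5))*(-5*(-1*(-2))*(-4)*(-5)) = -37 + √(143 - 1*5)*(-5*(-1*(-2))*(-4)*(-5)) = -37 + √(143 - 5)*(-10*(-4)*(-5)) = -37 + √138*(-5*(-8)*(-5)) = -37 + √138*(40*(-5)) = -37 + √138*(-200) = -37 - 200*√138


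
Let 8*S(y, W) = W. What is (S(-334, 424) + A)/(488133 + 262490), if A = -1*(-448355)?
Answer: 448408/750623 ≈ 0.59738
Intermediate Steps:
S(y, W) = W/8
A = 448355
(S(-334, 424) + A)/(488133 + 262490) = ((⅛)*424 + 448355)/(488133 + 262490) = (53 + 448355)/750623 = 448408*(1/750623) = 448408/750623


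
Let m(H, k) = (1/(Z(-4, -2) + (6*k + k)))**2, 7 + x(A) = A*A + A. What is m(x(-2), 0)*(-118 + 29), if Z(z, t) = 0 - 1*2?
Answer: -89/4 ≈ -22.250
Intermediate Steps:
Z(z, t) = -2 (Z(z, t) = 0 - 2 = -2)
x(A) = -7 + A + A**2 (x(A) = -7 + (A*A + A) = -7 + (A**2 + A) = -7 + (A + A**2) = -7 + A + A**2)
m(H, k) = (-2 + 7*k)**(-2) (m(H, k) = (1/(-2 + (6*k + k)))**2 = (1/(-2 + 7*k))**2 = (-2 + 7*k)**(-2))
m(x(-2), 0)*(-118 + 29) = (-118 + 29)/(-2 + 7*0)**2 = -89/(-2 + 0)**2 = -89/(-2)**2 = (1/4)*(-89) = -89/4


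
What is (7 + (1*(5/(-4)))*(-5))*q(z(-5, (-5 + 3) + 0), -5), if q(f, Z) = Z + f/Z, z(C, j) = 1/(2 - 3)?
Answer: -318/5 ≈ -63.600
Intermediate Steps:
z(C, j) = -1 (z(C, j) = 1/(-1) = -1)
(7 + (1*(5/(-4)))*(-5))*q(z(-5, (-5 + 3) + 0), -5) = (7 + (1*(5/(-4)))*(-5))*(-5 - 1/(-5)) = (7 + (1*(5*(-¼)))*(-5))*(-5 - 1*(-⅕)) = (7 + (1*(-5/4))*(-5))*(-5 + ⅕) = (7 - 5/4*(-5))*(-24/5) = (7 + 25/4)*(-24/5) = (53/4)*(-24/5) = -318/5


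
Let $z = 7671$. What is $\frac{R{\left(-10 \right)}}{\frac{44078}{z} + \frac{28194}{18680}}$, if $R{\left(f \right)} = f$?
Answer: $- \frac{716471400}{519826607} \approx -1.3783$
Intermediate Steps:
$\frac{R{\left(-10 \right)}}{\frac{44078}{z} + \frac{28194}{18680}} = - \frac{10}{\frac{44078}{7671} + \frac{28194}{18680}} = - \frac{10}{44078 \cdot \frac{1}{7671} + 28194 \cdot \frac{1}{18680}} = - \frac{10}{\frac{44078}{7671} + \frac{14097}{9340}} = - \frac{10}{\frac{519826607}{71647140}} = \left(-10\right) \frac{71647140}{519826607} = - \frac{716471400}{519826607}$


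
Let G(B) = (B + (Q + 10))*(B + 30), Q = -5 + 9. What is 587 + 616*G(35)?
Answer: 1962547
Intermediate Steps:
Q = 4
G(B) = (14 + B)*(30 + B) (G(B) = (B + (4 + 10))*(B + 30) = (B + 14)*(30 + B) = (14 + B)*(30 + B))
587 + 616*G(35) = 587 + 616*(420 + 35² + 44*35) = 587 + 616*(420 + 1225 + 1540) = 587 + 616*3185 = 587 + 1961960 = 1962547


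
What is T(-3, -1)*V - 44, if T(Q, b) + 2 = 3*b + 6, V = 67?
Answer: 23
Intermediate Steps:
T(Q, b) = 4 + 3*b (T(Q, b) = -2 + (3*b + 6) = -2 + (6 + 3*b) = 4 + 3*b)
T(-3, -1)*V - 44 = (4 + 3*(-1))*67 - 44 = (4 - 3)*67 - 44 = 1*67 - 44 = 67 - 44 = 23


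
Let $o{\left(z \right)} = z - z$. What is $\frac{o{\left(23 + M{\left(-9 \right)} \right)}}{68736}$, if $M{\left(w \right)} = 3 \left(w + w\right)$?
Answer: $0$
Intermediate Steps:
$M{\left(w \right)} = 6 w$ ($M{\left(w \right)} = 3 \cdot 2 w = 6 w$)
$o{\left(z \right)} = 0$
$\frac{o{\left(23 + M{\left(-9 \right)} \right)}}{68736} = \frac{0}{68736} = 0 \cdot \frac{1}{68736} = 0$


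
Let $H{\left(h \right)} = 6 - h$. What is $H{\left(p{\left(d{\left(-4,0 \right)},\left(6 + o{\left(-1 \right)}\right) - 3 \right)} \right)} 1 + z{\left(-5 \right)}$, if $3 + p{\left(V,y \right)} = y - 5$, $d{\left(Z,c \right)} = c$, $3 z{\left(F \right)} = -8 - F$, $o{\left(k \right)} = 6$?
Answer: $4$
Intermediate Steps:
$z{\left(F \right)} = - \frac{8}{3} - \frac{F}{3}$ ($z{\left(F \right)} = \frac{-8 - F}{3} = - \frac{8}{3} - \frac{F}{3}$)
$p{\left(V,y \right)} = -8 + y$ ($p{\left(V,y \right)} = -3 + \left(y - 5\right) = -3 + \left(-5 + y\right) = -8 + y$)
$H{\left(p{\left(d{\left(-4,0 \right)},\left(6 + o{\left(-1 \right)}\right) - 3 \right)} \right)} 1 + z{\left(-5 \right)} = \left(6 - \left(-8 + \left(\left(6 + 6\right) - 3\right)\right)\right) 1 - 1 = \left(6 - \left(-8 + \left(12 - 3\right)\right)\right) 1 + \left(- \frac{8}{3} + \frac{5}{3}\right) = \left(6 - \left(-8 + 9\right)\right) 1 - 1 = \left(6 - 1\right) 1 - 1 = 5 \cdot 1 - 1 = 5 - 1 = 4$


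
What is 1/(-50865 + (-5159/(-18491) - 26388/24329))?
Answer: -40897049/2080261345312 ≈ -1.9660e-5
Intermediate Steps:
1/(-50865 + (-5159/(-18491) - 26388/24329)) = 1/(-50865 + (-5159*(-1/18491) - 26388*1/24329)) = 1/(-50865 + (469/1681 - 26388/24329)) = 1/(-50865 - 32947927/40897049) = 1/(-2080261345312/40897049) = -40897049/2080261345312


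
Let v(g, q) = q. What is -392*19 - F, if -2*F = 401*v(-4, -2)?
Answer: -7849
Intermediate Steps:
F = 401 (F = -401*(-2)/2 = -½*(-802) = 401)
-392*19 - F = -392*19 - 1*401 = -7448 - 401 = -7849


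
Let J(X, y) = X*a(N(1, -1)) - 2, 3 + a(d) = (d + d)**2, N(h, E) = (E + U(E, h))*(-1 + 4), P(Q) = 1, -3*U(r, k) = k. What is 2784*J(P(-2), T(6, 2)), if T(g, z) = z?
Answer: 164256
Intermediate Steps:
U(r, k) = -k/3
N(h, E) = -h + 3*E (N(h, E) = (E - h/3)*(-1 + 4) = (E - h/3)*3 = -h + 3*E)
a(d) = -3 + 4*d**2 (a(d) = -3 + (d + d)**2 = -3 + (2*d)**2 = -3 + 4*d**2)
J(X, y) = -2 + 61*X (J(X, y) = X*(-3 + 4*(-1*1 + 3*(-1))**2) - 2 = X*(-3 + 4*(-1 - 3)**2) - 2 = X*(-3 + 4*(-4)**2) - 2 = X*(-3 + 4*16) - 2 = X*(-3 + 64) - 2 = X*61 - 2 = 61*X - 2 = -2 + 61*X)
2784*J(P(-2), T(6, 2)) = 2784*(-2 + 61*1) = 2784*(-2 + 61) = 2784*59 = 164256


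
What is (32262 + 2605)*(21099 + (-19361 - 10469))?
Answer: -304423777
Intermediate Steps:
(32262 + 2605)*(21099 + (-19361 - 10469)) = 34867*(21099 - 29830) = 34867*(-8731) = -304423777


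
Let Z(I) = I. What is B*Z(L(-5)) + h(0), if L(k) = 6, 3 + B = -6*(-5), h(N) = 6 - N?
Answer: 168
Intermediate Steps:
B = 27 (B = -3 - 6*(-5) = -3 + 30 = 27)
B*Z(L(-5)) + h(0) = 27*6 + (6 - 1*0) = 162 + (6 + 0) = 162 + 6 = 168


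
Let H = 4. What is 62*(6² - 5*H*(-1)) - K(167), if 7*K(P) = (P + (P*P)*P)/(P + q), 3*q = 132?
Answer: 470514/1477 ≈ 318.56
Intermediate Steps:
q = 44 (q = (⅓)*132 = 44)
K(P) = (P + P³)/(7*(44 + P)) (K(P) = ((P + (P*P)*P)/(P + 44))/7 = ((P + P²*P)/(44 + P))/7 = ((P + P³)/(44 + P))/7 = (P + P³)/(7*(44 + P)))
62*(6² - 5*H*(-1)) - K(167) = 62*(6² - 5*4*(-1)) - (167 + 167³)/(308 + 7*167) = 62*(36 - 20*(-1)) - (167 + 4657463)/(308 + 1169) = 62*(36 + 20) - 4657630/1477 = 62*56 - 4657630/1477 = 3472 - 1*4657630/1477 = 3472 - 4657630/1477 = 470514/1477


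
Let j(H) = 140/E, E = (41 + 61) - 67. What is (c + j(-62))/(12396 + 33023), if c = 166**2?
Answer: 27560/45419 ≈ 0.60679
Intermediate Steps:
E = 35 (E = 102 - 67 = 35)
j(H) = 4 (j(H) = 140/35 = 140*(1/35) = 4)
c = 27556
(c + j(-62))/(12396 + 33023) = (27556 + 4)/(12396 + 33023) = 27560/45419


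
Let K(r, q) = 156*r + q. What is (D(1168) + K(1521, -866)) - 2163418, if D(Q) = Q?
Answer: -1925840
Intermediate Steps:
K(r, q) = q + 156*r
(D(1168) + K(1521, -866)) - 2163418 = (1168 + (-866 + 156*1521)) - 2163418 = (1168 + (-866 + 237276)) - 2163418 = (1168 + 236410) - 2163418 = 237578 - 2163418 = -1925840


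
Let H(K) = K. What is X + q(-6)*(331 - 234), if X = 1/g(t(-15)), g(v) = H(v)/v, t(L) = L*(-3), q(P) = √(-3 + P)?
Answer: 1 + 291*I ≈ 1.0 + 291.0*I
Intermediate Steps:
t(L) = -3*L
g(v) = 1 (g(v) = v/v = 1)
X = 1 (X = 1/1 = 1)
X + q(-6)*(331 - 234) = 1 + √(-3 - 6)*(331 - 234) = 1 + √(-9)*97 = 1 + (3*I)*97 = 1 + 291*I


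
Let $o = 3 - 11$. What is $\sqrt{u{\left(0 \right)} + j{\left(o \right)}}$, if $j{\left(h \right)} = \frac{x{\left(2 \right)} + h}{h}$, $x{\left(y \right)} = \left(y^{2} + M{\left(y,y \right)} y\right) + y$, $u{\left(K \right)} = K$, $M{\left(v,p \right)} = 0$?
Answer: $\frac{1}{2} \approx 0.5$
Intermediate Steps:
$x{\left(y \right)} = y + y^{2}$ ($x{\left(y \right)} = \left(y^{2} + 0 y\right) + y = \left(y^{2} + 0\right) + y = y^{2} + y = y + y^{2}$)
$o = -8$
$j{\left(h \right)} = \frac{6 + h}{h}$ ($j{\left(h \right)} = \frac{2 \left(1 + 2\right) + h}{h} = \frac{2 \cdot 3 + h}{h} = \frac{6 + h}{h}$)
$\sqrt{u{\left(0 \right)} + j{\left(o \right)}} = \sqrt{0 + \frac{6 - 8}{-8}} = \sqrt{0 - - \frac{1}{4}} = \sqrt{0 + \frac{1}{4}} = \sqrt{\frac{1}{4}} = \frac{1}{2}$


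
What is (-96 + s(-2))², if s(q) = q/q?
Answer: 9025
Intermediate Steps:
s(q) = 1
(-96 + s(-2))² = (-96 + 1)² = (-95)² = 9025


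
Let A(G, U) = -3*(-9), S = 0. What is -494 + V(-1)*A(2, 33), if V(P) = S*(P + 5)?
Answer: -494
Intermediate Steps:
A(G, U) = 27
V(P) = 0 (V(P) = 0*(P + 5) = 0*(5 + P) = 0)
-494 + V(-1)*A(2, 33) = -494 + 0*27 = -494 + 0 = -494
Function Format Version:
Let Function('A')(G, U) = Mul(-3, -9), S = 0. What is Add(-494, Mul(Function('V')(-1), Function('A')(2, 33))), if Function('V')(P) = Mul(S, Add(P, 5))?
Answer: -494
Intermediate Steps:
Function('A')(G, U) = 27
Function('V')(P) = 0 (Function('V')(P) = Mul(0, Add(P, 5)) = Mul(0, Add(5, P)) = 0)
Add(-494, Mul(Function('V')(-1), Function('A')(2, 33))) = Add(-494, Mul(0, 27)) = Add(-494, 0) = -494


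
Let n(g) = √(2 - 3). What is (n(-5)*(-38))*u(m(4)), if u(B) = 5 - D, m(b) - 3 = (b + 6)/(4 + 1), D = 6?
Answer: 38*I ≈ 38.0*I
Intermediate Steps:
m(b) = 21/5 + b/5 (m(b) = 3 + (b + 6)/(4 + 1) = 3 + (6 + b)/5 = 3 + (6 + b)*(⅕) = 3 + (6/5 + b/5) = 21/5 + b/5)
n(g) = I (n(g) = √(-1) = I)
u(B) = -1 (u(B) = 5 - 1*6 = 5 - 6 = -1)
(n(-5)*(-38))*u(m(4)) = (I*(-38))*(-1) = -38*I*(-1) = 38*I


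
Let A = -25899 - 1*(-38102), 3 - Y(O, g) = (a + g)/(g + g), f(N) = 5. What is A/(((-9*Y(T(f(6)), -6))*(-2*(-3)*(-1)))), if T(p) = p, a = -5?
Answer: 24406/225 ≈ 108.47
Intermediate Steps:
Y(O, g) = 3 - (-5 + g)/(2*g) (Y(O, g) = 3 - (-5 + g)/(g + g) = 3 - (-5 + g)/(2*g))
A = 12203 (A = -25899 + 38102 = 12203)
A/(((-9*Y(T(f(6)), -6))*(-2*(-3)*(-1)))) = 12203/(((-45*(1 - 6)/(2*(-6)))*(-2*(-3)*(-1)))) = 12203/(((-45*(-1)*(-5)/(2*6))*(6*(-1)))) = 12203/((-9*25/12*(-6))) = 12203/((-75/4*(-6))) = 12203/(225/2) = 12203*(2/225) = 24406/225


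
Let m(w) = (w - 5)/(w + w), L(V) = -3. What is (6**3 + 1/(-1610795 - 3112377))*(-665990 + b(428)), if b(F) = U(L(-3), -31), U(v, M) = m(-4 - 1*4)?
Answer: -572164715450783/3977408 ≈ -1.4385e+8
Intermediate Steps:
m(w) = (-5 + w)/(2*w) (m(w) = (-5 + w)/((2*w)) = (-5 + w)*(1/(2*w)) = (-5 + w)/(2*w))
U(v, M) = 13/16 (U(v, M) = (-5 + (-4 - 1*4))/(2*(-4 - 1*4)) = (-5 + (-4 - 4))/(2*(-4 - 4)) = (1/2)*(-5 - 8)/(-8) = (1/2)*(-1/8)*(-13) = 13/16)
b(F) = 13/16
(6**3 + 1/(-1610795 - 3112377))*(-665990 + b(428)) = (6**3 + 1/(-1610795 - 3112377))*(-665990 + 13/16) = (216 + 1/(-4723172))*(-10655827/16) = (216 - 1/4723172)*(-10655827/16) = (1020205151/4723172)*(-10655827/16) = -572164715450783/3977408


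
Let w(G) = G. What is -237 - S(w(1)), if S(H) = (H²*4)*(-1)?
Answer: -233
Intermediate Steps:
S(H) = -4*H² (S(H) = (4*H²)*(-1) = -4*H²)
-237 - S(w(1)) = -237 - (-4)*1² = -237 - (-4) = -237 - 1*(-4) = -237 + 4 = -233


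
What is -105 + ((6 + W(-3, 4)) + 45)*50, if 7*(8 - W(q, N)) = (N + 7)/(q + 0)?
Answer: 60295/21 ≈ 2871.2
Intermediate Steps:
W(q, N) = 8 - (7 + N)/(7*q) (W(q, N) = 8 - (N + 7)/(7*(q + 0)) = 8 - (7 + N)/(7*q))
-105 + ((6 + W(-3, 4)) + 45)*50 = -105 + ((6 + (1/7)*(-7 - 1*4 + 56*(-3))/(-3)) + 45)*50 = -105 + ((6 + (1/7)*(-1/3)*(-7 - 4 - 168)) + 45)*50 = -105 + ((6 + (1/7)*(-1/3)*(-179)) + 45)*50 = -105 + ((6 + 179/21) + 45)*50 = -105 + (305/21 + 45)*50 = -105 + (1250/21)*50 = -105 + 62500/21 = 60295/21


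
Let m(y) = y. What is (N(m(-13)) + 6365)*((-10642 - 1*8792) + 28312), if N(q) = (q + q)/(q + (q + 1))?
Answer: 1412942578/25 ≈ 5.6518e+7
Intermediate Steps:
N(q) = 2*q/(1 + 2*q) (N(q) = (2*q)/(q + (1 + q)) = (2*q)/(1 + 2*q) = 2*q/(1 + 2*q))
(N(m(-13)) + 6365)*((-10642 - 1*8792) + 28312) = (2*(-13)/(1 + 2*(-13)) + 6365)*((-10642 - 1*8792) + 28312) = (2*(-13)/(1 - 26) + 6365)*((-10642 - 8792) + 28312) = (2*(-13)/(-25) + 6365)*(-19434 + 28312) = (2*(-13)*(-1/25) + 6365)*8878 = (26/25 + 6365)*8878 = (159151/25)*8878 = 1412942578/25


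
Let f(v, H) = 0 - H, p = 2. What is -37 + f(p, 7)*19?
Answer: -170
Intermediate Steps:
f(v, H) = -H
-37 + f(p, 7)*19 = -37 - 1*7*19 = -37 - 7*19 = -37 - 133 = -170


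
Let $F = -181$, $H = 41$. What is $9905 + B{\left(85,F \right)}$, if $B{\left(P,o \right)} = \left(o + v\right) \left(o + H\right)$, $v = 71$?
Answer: $25305$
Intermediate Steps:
$B{\left(P,o \right)} = \left(41 + o\right) \left(71 + o\right)$ ($B{\left(P,o \right)} = \left(o + 71\right) \left(o + 41\right) = \left(71 + o\right) \left(41 + o\right) = \left(41 + o\right) \left(71 + o\right)$)
$9905 + B{\left(85,F \right)} = 9905 + \left(2911 + \left(-181\right)^{2} + 112 \left(-181\right)\right) = 9905 + \left(2911 + 32761 - 20272\right) = 9905 + 15400 = 25305$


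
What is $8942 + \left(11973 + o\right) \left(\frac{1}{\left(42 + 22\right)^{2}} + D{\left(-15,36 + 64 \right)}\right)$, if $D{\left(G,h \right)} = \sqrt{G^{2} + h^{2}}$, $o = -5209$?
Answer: $\frac{9158299}{1024} + 33820 \sqrt{409} \approx 6.9291 \cdot 10^{5}$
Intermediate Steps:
$8942 + \left(11973 + o\right) \left(\frac{1}{\left(42 + 22\right)^{2}} + D{\left(-15,36 + 64 \right)}\right) = 8942 + \left(11973 - 5209\right) \left(\frac{1}{\left(42 + 22\right)^{2}} + \sqrt{\left(-15\right)^{2} + \left(36 + 64\right)^{2}}\right) = 8942 + 6764 \left(\frac{1}{64^{2}} + \sqrt{225 + 100^{2}}\right) = 8942 + 6764 \left(\frac{1}{4096} + \sqrt{225 + 10000}\right) = 8942 + 6764 \left(\frac{1}{4096} + \sqrt{10225}\right) = 8942 + 6764 \left(\frac{1}{4096} + 5 \sqrt{409}\right) = 8942 + \left(\frac{1691}{1024} + 33820 \sqrt{409}\right) = \frac{9158299}{1024} + 33820 \sqrt{409}$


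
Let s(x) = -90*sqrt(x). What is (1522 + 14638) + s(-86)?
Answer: 16160 - 90*I*sqrt(86) ≈ 16160.0 - 834.63*I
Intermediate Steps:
(1522 + 14638) + s(-86) = (1522 + 14638) - 90*I*sqrt(86) = 16160 - 90*I*sqrt(86)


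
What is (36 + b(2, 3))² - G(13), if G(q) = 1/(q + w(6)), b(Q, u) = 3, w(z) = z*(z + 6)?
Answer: 129284/85 ≈ 1521.0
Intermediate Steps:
w(z) = z*(6 + z)
G(q) = 1/(72 + q) (G(q) = 1/(q + 6*(6 + 6)) = 1/(q + 6*12) = 1/(q + 72) = 1/(72 + q))
(36 + b(2, 3))² - G(13) = (36 + 3)² - 1/(72 + 13) = 39² - 1/85 = 1521 - 1*1/85 = 1521 - 1/85 = 129284/85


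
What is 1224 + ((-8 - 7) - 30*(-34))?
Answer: 2229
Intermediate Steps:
1224 + ((-8 - 7) - 30*(-34)) = 1224 + (-15 + 1020) = 1224 + 1005 = 2229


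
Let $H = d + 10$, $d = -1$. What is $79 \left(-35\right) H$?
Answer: $-24885$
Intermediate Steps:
$H = 9$ ($H = -1 + 10 = 9$)
$79 \left(-35\right) H = 79 \left(-35\right) 9 = \left(-2765\right) 9 = -24885$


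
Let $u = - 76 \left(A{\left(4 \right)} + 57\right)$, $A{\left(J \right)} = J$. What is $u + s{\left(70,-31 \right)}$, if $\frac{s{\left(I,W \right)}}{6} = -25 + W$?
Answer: $-4972$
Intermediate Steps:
$s{\left(I,W \right)} = -150 + 6 W$ ($s{\left(I,W \right)} = 6 \left(-25 + W\right) = -150 + 6 W$)
$u = -4636$ ($u = - 76 \left(4 + 57\right) = \left(-76\right) 61 = -4636$)
$u + s{\left(70,-31 \right)} = -4636 + \left(-150 + 6 \left(-31\right)\right) = -4636 - 336 = -4972$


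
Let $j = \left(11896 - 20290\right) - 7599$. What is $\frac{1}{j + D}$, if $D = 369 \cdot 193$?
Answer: $\frac{1}{55224} \approx 1.8108 \cdot 10^{-5}$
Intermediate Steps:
$D = 71217$
$j = -15993$ ($j = -8394 - 7599 = -15993$)
$\frac{1}{j + D} = \frac{1}{-15993 + 71217} = \frac{1}{55224}$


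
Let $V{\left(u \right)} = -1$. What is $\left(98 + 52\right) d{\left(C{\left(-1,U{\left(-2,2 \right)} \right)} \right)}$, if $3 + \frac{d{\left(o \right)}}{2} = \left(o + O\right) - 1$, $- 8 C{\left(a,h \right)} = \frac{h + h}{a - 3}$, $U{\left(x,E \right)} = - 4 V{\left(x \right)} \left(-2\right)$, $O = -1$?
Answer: $-1650$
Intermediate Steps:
$U{\left(x,E \right)} = -8$ ($U{\left(x,E \right)} = \left(-4\right) \left(-1\right) \left(-2\right) = 4 \left(-2\right) = -8$)
$C{\left(a,h \right)} = - \frac{h}{4 \left(-3 + a\right)}$ ($C{\left(a,h \right)} = - \frac{\left(h + h\right) \frac{1}{a - 3}}{8} = - \frac{2 h \frac{1}{-3 + a}}{8} = - \frac{h}{4 \left(-3 + a\right)}$)
$d{\left(o \right)} = -10 + 2 o$ ($d{\left(o \right)} = -6 + 2 \left(\left(o - 1\right) - 1\right) = -6 + 2 \left(\left(-1 + o\right) - 1\right) = -6 + 2 \left(-2 + o\right) = -6 + \left(-4 + 2 o\right) = -10 + 2 o$)
$\left(98 + 52\right) d{\left(C{\left(-1,U{\left(-2,2 \right)} \right)} \right)} = \left(98 + 52\right) \left(-10 + 2 \left(\left(-1\right) \left(-8\right) \frac{1}{-12 + 4 \left(-1\right)}\right)\right) = 150 \left(-10 + 2 \left(\left(-1\right) \left(-8\right) \frac{1}{-12 - 4}\right)\right) = 150 \left(-10 + 2 \left(\left(-1\right) \left(-8\right) \frac{1}{-16}\right)\right) = 150 \left(-10 + 2 \left(\left(-1\right) \left(-8\right) \left(- \frac{1}{16}\right)\right)\right) = 150 \left(-10 + 2 \left(- \frac{1}{2}\right)\right) = 150 \left(-10 - 1\right) = 150 \left(-11\right) = -1650$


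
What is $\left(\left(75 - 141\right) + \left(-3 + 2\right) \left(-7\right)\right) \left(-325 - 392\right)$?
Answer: $42303$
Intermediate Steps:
$\left(\left(75 - 141\right) + \left(-3 + 2\right) \left(-7\right)\right) \left(-325 - 392\right) = \left(-66 - -7\right) \left(-717\right) = \left(-66 + 7\right) \left(-717\right) = \left(-59\right) \left(-717\right) = 42303$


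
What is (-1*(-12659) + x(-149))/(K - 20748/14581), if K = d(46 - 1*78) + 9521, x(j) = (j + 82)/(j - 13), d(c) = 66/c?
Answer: 1366997912/1027727109 ≈ 1.3301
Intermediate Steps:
x(j) = (82 + j)/(-13 + j)
K = 152303/16 (K = 66/(46 - 1*78) + 9521 = 66/(46 - 78) + 9521 = 66/(-32) + 9521 = 66*(-1/32) + 9521 = -33/16 + 9521 = 152303/16 ≈ 9518.9)
(-1*(-12659) + x(-149))/(K - 20748/14581) = (-1*(-12659) + (82 - 149)/(-13 - 149))/(152303/16 - 20748/14581) = (12659 - 67/(-162))/(152303/16 - 20748*1/14581) = (12659 - 1/162*(-67))/(152303/16 - 2964/2083) = (12659 + 67/162)/(317199725/33328) = (2050825/162)*(33328/317199725) = 1366997912/1027727109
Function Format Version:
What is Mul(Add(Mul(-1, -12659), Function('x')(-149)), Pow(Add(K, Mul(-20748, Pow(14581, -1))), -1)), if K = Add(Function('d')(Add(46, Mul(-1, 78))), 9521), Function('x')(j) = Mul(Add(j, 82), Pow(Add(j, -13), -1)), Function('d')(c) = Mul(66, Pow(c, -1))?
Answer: Rational(1366997912, 1027727109) ≈ 1.3301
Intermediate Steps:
Function('x')(j) = Mul(Pow(Add(-13, j), -1), Add(82, j)) (Function('x')(j) = Mul(Add(82, j), Pow(Add(-13, j), -1)) = Mul(Pow(Add(-13, j), -1), Add(82, j)))
K = Rational(152303, 16) (K = Add(Mul(66, Pow(Add(46, Mul(-1, 78)), -1)), 9521) = Add(Mul(66, Pow(Add(46, -78), -1)), 9521) = Add(Mul(66, Pow(-32, -1)), 9521) = Add(Mul(66, Rational(-1, 32)), 9521) = Add(Rational(-33, 16), 9521) = Rational(152303, 16) ≈ 9518.9)
Mul(Add(Mul(-1, -12659), Function('x')(-149)), Pow(Add(K, Mul(-20748, Pow(14581, -1))), -1)) = Mul(Add(Mul(-1, -12659), Mul(Pow(Add(-13, -149), -1), Add(82, -149))), Pow(Add(Rational(152303, 16), Mul(-20748, Pow(14581, -1))), -1)) = Mul(Add(12659, Mul(Pow(-162, -1), -67)), Pow(Add(Rational(152303, 16), Mul(-20748, Rational(1, 14581))), -1)) = Mul(Add(12659, Mul(Rational(-1, 162), -67)), Pow(Add(Rational(152303, 16), Rational(-2964, 2083)), -1)) = Mul(Add(12659, Rational(67, 162)), Pow(Rational(317199725, 33328), -1)) = Mul(Rational(2050825, 162), Rational(33328, 317199725)) = Rational(1366997912, 1027727109)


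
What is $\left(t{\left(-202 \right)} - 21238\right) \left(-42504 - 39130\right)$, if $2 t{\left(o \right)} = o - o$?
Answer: $1733742892$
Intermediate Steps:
$t{\left(o \right)} = 0$ ($t{\left(o \right)} = \frac{o - o}{2} = \frac{1}{2} \cdot 0 = 0$)
$\left(t{\left(-202 \right)} - 21238\right) \left(-42504 - 39130\right) = \left(0 - 21238\right) \left(-42504 - 39130\right) = \left(-21238\right) \left(-81634\right) = 1733742892$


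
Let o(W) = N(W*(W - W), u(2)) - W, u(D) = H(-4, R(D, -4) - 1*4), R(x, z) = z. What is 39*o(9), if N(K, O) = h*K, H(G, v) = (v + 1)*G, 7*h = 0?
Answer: -351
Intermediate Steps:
h = 0 (h = (1/7)*0 = 0)
H(G, v) = G*(1 + v) (H(G, v) = (1 + v)*G = G*(1 + v))
u(D) = 28 (u(D) = -4*(1 + (-4 - 1*4)) = -4*(1 + (-4 - 4)) = -4*(1 - 8) = -4*(-7) = 28)
N(K, O) = 0 (N(K, O) = 0*K = 0)
o(W) = -W (o(W) = 0 - W = -W)
39*o(9) = 39*(-1*9) = 39*(-9) = -351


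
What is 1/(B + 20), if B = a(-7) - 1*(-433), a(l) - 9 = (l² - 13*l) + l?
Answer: 1/595 ≈ 0.0016807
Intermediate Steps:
a(l) = 9 + l² - 12*l (a(l) = 9 + ((l² - 13*l) + l) = 9 + (l² - 12*l) = 9 + l² - 12*l)
B = 575 (B = (9 + (-7)² - 12*(-7)) - 1*(-433) = (9 + 49 + 84) + 433 = 142 + 433 = 575)
1/(B + 20) = 1/(575 + 20) = 1/595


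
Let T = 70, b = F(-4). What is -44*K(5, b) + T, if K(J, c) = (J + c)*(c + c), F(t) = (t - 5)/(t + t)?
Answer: -4291/8 ≈ -536.38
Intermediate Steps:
F(t) = (-5 + t)/(2*t) (F(t) = (-5 + t)/((2*t)) = (-5 + t)*(1/(2*t)) = (-5 + t)/(2*t))
b = 9/8 (b = (½)*(-5 - 4)/(-4) = (½)*(-¼)*(-9) = 9/8 ≈ 1.1250)
K(J, c) = 2*c*(J + c) (K(J, c) = (J + c)*(2*c) = 2*c*(J + c))
-44*K(5, b) + T = -88*9*(5 + 9/8)/8 + 70 = -88*9*49/(8*8) + 70 = -44*441/32 + 70 = -4851/8 + 70 = -4291/8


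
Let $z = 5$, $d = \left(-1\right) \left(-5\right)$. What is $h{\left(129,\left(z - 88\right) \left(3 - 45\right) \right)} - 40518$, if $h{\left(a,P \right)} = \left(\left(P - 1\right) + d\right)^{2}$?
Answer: $12139582$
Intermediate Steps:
$d = 5$
$h{\left(a,P \right)} = \left(4 + P\right)^{2}$ ($h{\left(a,P \right)} = \left(\left(P - 1\right) + 5\right)^{2} = \left(\left(-1 + P\right) + 5\right)^{2} = \left(4 + P\right)^{2}$)
$h{\left(129,\left(z - 88\right) \left(3 - 45\right) \right)} - 40518 = \left(4 + \left(5 - 88\right) \left(3 - 45\right)\right)^{2} - 40518 = \left(4 - -3486\right)^{2} - 40518 = \left(4 + 3486\right)^{2} - 40518 = 3490^{2} - 40518 = 12180100 - 40518 = 12139582$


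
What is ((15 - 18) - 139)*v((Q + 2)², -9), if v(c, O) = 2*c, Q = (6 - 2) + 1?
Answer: -13916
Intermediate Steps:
Q = 5 (Q = 4 + 1 = 5)
((15 - 18) - 139)*v((Q + 2)², -9) = ((15 - 18) - 139)*(2*(5 + 2)²) = (-3 - 139)*(2*7²) = -284*49 = -142*98 = -13916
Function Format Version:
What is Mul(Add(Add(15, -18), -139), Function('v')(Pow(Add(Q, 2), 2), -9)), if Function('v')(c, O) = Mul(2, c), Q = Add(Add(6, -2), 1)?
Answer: -13916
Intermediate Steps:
Q = 5 (Q = Add(4, 1) = 5)
Mul(Add(Add(15, -18), -139), Function('v')(Pow(Add(Q, 2), 2), -9)) = Mul(Add(Add(15, -18), -139), Mul(2, Pow(Add(5, 2), 2))) = Mul(Add(-3, -139), Mul(2, Pow(7, 2))) = Mul(-142, Mul(2, 49)) = Mul(-142, 98) = -13916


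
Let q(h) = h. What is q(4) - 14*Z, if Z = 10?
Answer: -136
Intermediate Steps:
q(4) - 14*Z = 4 - 14*10 = 4 - 140 = -136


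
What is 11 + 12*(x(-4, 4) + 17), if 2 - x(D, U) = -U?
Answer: 287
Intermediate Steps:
x(D, U) = 2 + U (x(D, U) = 2 - (-1)*U = 2 + U)
11 + 12*(x(-4, 4) + 17) = 11 + 12*((2 + 4) + 17) = 11 + 12*(6 + 17) = 11 + 12*23 = 11 + 276 = 287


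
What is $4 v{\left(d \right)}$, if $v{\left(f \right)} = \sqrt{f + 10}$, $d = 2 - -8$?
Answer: $8 \sqrt{5} \approx 17.889$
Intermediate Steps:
$d = 10$ ($d = 2 + 8 = 10$)
$v{\left(f \right)} = \sqrt{10 + f}$
$4 v{\left(d \right)} = 4 \sqrt{10 + 10} = 4 \sqrt{20} = 4 \cdot 2 \sqrt{5} = 8 \sqrt{5}$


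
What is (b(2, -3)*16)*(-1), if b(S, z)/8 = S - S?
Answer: 0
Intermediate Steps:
b(S, z) = 0 (b(S, z) = 8*(S - S) = 8*0 = 0)
(b(2, -3)*16)*(-1) = (0*16)*(-1) = 0*(-1) = 0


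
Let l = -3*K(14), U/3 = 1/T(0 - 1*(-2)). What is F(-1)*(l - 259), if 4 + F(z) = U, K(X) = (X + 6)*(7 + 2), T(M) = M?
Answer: 3995/2 ≈ 1997.5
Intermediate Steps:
K(X) = 54 + 9*X (K(X) = (6 + X)*9 = 54 + 9*X)
U = 3/2 (U = 3/(0 - 1*(-2)) = 3/(0 + 2) = 3/2 ≈ 1.5000)
l = -540 (l = -3*(54 + 9*14) = -3*(54 + 126) = -3*180 = -540)
F(z) = -5/2 (F(z) = -4 + 3/2 = -5/2)
F(-1)*(l - 259) = -5*(-540 - 259)/2 = -5/2*(-799) = 3995/2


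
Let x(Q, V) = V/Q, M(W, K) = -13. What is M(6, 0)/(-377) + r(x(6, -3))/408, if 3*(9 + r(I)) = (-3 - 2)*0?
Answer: 49/3944 ≈ 0.012424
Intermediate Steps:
r(I) = -9 (r(I) = -9 + ((-3 - 2)*0)/3 = -9 + (-5*0)/3 = -9 + (⅓)*0 = -9 + 0 = -9)
M(6, 0)/(-377) + r(x(6, -3))/408 = -13/(-377) - 9/408 = -13*(-1/377) - 9*1/408 = 1/29 - 3/136 = 49/3944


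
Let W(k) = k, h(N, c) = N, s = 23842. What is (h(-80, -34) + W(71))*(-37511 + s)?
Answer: 123021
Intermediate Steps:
(h(-80, -34) + W(71))*(-37511 + s) = (-80 + 71)*(-37511 + 23842) = -9*(-13669) = 123021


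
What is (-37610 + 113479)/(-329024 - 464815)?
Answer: -75869/793839 ≈ -0.095572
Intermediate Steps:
(-37610 + 113479)/(-329024 - 464815) = 75869/(-793839) = 75869*(-1/793839) = -75869/793839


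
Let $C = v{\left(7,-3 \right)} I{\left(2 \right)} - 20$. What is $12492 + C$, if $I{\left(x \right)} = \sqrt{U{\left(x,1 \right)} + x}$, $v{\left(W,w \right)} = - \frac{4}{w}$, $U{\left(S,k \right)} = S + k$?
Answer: $12472 + \frac{4 \sqrt{5}}{3} \approx 12475.0$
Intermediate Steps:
$I{\left(x \right)} = \sqrt{1 + 2 x}$ ($I{\left(x \right)} = \sqrt{\left(x + 1\right) + x} = \sqrt{\left(1 + x\right) + x} = \sqrt{1 + 2 x}$)
$C = -20 + \frac{4 \sqrt{5}}{3}$ ($C = - \frac{4}{-3} \sqrt{1 + 2 \cdot 2} - 20 = \left(-4\right) \left(- \frac{1}{3}\right) \sqrt{1 + 4} - 20 = \frac{4 \sqrt{5}}{3} - 20 = -20 + \frac{4 \sqrt{5}}{3} \approx -17.019$)
$12492 + C = 12492 - \left(20 - \frac{4 \sqrt{5}}{3}\right) = 12472 + \frac{4 \sqrt{5}}{3}$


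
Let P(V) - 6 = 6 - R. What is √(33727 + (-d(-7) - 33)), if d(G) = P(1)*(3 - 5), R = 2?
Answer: 3*√3746 ≈ 183.61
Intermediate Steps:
P(V) = 10 (P(V) = 6 + (6 - 1*2) = 6 + (6 - 2) = 6 + 4 = 10)
d(G) = -20 (d(G) = 10*(3 - 5) = 10*(-2) = -20)
√(33727 + (-d(-7) - 33)) = √(33727 + (-1*(-20) - 33)) = √(33727 + (20 - 33)) = √(33727 - 13) = √33714 = 3*√3746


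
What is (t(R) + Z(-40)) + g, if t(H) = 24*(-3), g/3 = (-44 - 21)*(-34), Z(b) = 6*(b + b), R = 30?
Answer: 6078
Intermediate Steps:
Z(b) = 12*b (Z(b) = 6*(2*b) = 12*b)
g = 6630 (g = 3*((-44 - 21)*(-34)) = 3*(-65*(-34)) = 3*2210 = 6630)
t(H) = -72
(t(R) + Z(-40)) + g = (-72 + 12*(-40)) + 6630 = (-72 - 480) + 6630 = -552 + 6630 = 6078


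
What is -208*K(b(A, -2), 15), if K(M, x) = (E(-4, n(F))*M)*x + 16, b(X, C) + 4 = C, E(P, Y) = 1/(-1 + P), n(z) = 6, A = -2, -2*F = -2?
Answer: -7072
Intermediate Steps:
F = 1 (F = -1/2*(-2) = 1)
b(X, C) = -4 + C
K(M, x) = 16 - M*x/5 (K(M, x) = (M/(-1 - 4))*x + 16 = (M/(-5))*x + 16 = (-M/5)*x + 16 = -M*x/5 + 16 = 16 - M*x/5)
-208*K(b(A, -2), 15) = -208*(16 - 1/5*(-4 - 2)*15) = -208*(16 - 1/5*(-6)*15) = -208*(16 + 18) = -208*34 = -7072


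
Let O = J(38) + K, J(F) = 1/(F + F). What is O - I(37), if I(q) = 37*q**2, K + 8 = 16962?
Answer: -2561123/76 ≈ -33699.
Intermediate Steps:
K = 16954 (K = -8 + 16962 = 16954)
J(F) = 1/(2*F)
O = 1288505/76 (O = (1/2)/38 + 16954 = (1/2)*(1/38) + 16954 = 1/76 + 16954 = 1288505/76 ≈ 16954.)
O - I(37) = 1288505/76 - 37*37**2 = 1288505/76 - 37*1369 = 1288505/76 - 1*50653 = 1288505/76 - 50653 = -2561123/76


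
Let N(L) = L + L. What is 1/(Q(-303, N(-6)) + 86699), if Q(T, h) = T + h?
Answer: 1/86384 ≈ 1.1576e-5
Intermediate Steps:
N(L) = 2*L
1/(Q(-303, N(-6)) + 86699) = 1/((-303 + 2*(-6)) + 86699) = 1/((-303 - 12) + 86699) = 1/(-315 + 86699) = 1/86384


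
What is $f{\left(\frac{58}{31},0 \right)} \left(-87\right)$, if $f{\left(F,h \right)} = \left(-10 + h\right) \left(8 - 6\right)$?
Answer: $1740$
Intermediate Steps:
$f{\left(F,h \right)} = -20 + 2 h$ ($f{\left(F,h \right)} = \left(-10 + h\right) 2 = -20 + 2 h$)
$f{\left(\frac{58}{31},0 \right)} \left(-87\right) = \left(-20 + 2 \cdot 0\right) \left(-87\right) = \left(-20 + 0\right) \left(-87\right) = \left(-20\right) \left(-87\right) = 1740$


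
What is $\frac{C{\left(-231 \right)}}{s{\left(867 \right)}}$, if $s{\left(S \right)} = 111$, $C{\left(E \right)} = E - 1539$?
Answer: $- \frac{590}{37} \approx -15.946$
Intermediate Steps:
$C{\left(E \right)} = -1539 + E$
$\frac{C{\left(-231 \right)}}{s{\left(867 \right)}} = \frac{-1539 - 231}{111} = \left(-1770\right) \frac{1}{111} = - \frac{590}{37}$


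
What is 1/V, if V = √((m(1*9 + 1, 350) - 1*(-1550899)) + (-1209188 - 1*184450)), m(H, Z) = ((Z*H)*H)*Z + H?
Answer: √12407271/12407271 ≈ 0.00028390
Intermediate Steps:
m(H, Z) = H + H²*Z² (m(H, Z) = ((H*Z)*H)*Z + H = (Z*H²)*Z + H = H²*Z² + H = H + H²*Z²)
V = √12407271 (V = √(((1*9 + 1)*(1 + (1*9 + 1)*350²) - 1*(-1550899)) + (-1209188 - 1*184450)) = √(((9 + 1)*(1 + (9 + 1)*122500) + 1550899) + (-1209188 - 184450)) = √((10*(1 + 10*122500) + 1550899) - 1393638) = √((10*(1 + 1225000) + 1550899) - 1393638) = √((10*1225001 + 1550899) - 1393638) = √((12250010 + 1550899) - 1393638) = √(13800909 - 1393638) = √12407271 ≈ 3522.4)
1/V = 1/(√12407271) = √12407271/12407271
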